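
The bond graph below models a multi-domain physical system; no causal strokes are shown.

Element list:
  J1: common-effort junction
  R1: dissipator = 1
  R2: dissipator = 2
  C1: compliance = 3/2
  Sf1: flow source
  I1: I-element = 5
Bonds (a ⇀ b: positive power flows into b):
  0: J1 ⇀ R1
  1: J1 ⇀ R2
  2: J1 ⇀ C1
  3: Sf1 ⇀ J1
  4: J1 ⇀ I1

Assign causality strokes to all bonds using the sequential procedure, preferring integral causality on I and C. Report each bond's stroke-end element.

bond 0 stroke→R1
bond 1 stroke→R2
bond 2 stroke→J1
bond 3 stroke→Sf1
bond 4 stroke→I1

β3 →Sf1  (Sf1 fixes flow; stroke at Sf1)
β2 →J1  (C1: C, integral causality)
β0 →R1  (J1: bond 2 brought effort, rest push out)
β1 →R2  (J1: bond 2 brought effort, rest push out)
β4 →I1  (J1: bond 2 brought effort, rest push out)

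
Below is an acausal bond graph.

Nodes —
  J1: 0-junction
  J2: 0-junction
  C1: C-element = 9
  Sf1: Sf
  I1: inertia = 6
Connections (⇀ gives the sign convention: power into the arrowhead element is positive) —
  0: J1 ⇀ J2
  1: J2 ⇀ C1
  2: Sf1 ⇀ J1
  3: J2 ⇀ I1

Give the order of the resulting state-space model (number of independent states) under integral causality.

2  (C1, I1 all integral)

b2 stroke→Sf1  (source Sf1 imposes f)
b0 stroke→J1  (J1 needs exactly one e-in)
b1 stroke→J2  (C1: C, integral causality)
b3 stroke→I1  (J2: bond 1 brought effort, rest push out)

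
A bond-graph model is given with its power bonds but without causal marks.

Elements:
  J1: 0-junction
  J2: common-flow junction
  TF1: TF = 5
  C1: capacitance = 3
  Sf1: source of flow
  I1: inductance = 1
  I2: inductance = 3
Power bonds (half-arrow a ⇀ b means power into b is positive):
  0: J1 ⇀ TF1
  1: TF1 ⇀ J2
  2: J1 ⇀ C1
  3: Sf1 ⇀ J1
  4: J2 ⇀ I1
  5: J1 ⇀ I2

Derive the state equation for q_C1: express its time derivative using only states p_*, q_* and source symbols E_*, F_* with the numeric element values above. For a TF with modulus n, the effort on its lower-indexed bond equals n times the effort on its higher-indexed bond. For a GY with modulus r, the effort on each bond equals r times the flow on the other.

β3 stroke→Sf1  (source Sf1 imposes f)
β2 stroke→J1  (C1 integral (e out))
β0 stroke→TF1  (J1: bond 2 brought effort, rest push out)
β5 stroke→I2  (J1: bond 2 brought effort, rest push out)
β1 stroke→J2  (TF1 one-in-one-out from 0)
β4 stroke→I1  (J2 needs exactly one f-in)

dq_C1/dt = F_Sf1 - p_I1/5 - p_I2/3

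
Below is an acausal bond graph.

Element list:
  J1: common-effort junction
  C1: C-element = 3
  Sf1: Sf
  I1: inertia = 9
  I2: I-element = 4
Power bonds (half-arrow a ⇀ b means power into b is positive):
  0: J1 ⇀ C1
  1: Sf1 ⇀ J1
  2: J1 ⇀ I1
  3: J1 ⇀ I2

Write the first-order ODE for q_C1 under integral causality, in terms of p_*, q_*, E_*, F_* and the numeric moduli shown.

dq_C1/dt = F_Sf1 - p_I1/9 - p_I2/4

β1 stroke→Sf1  (source Sf1 imposes f)
β0 stroke→J1  (C1: C, integral causality)
β2 stroke→I1  (0-jn J1 has e-setter on 0)
β3 stroke→I2  (0-jn J1 has e-setter on 0)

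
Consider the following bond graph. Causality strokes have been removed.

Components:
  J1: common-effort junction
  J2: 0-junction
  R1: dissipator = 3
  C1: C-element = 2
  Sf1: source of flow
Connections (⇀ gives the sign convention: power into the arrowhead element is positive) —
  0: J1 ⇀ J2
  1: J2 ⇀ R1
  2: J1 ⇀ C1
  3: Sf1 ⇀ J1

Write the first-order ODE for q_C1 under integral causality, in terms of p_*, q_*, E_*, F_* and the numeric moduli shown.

dq_C1/dt = F_Sf1 - q_C1/6

#3 stroke at Sf1  (source Sf1 imposes f)
#2 stroke at J1  (C1 integral (e out))
#0 stroke at J2  (common-e at J1 fixed by 2)
#1 stroke at R1  (common-e at J2 fixed by 0)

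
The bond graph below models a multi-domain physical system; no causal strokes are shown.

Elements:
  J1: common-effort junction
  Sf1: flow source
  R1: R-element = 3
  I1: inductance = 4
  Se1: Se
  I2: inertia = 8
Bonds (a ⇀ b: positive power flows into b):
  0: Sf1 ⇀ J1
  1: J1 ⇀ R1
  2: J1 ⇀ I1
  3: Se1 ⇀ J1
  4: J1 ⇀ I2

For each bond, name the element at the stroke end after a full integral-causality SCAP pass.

β0 stroke at Sf1
β1 stroke at R1
β2 stroke at I1
β3 stroke at J1
β4 stroke at I2

#0 stroke→Sf1  (Sf1: flow source, stroke at near end)
#3 stroke→J1  (Se1 (Se) sets effort on bond)
#1 stroke→R1  (J1 effort already set via bond 3)
#2 stroke→I1  (J1: bond 3 brought effort, rest push out)
#4 stroke→I2  (common-e at J1 fixed by 3)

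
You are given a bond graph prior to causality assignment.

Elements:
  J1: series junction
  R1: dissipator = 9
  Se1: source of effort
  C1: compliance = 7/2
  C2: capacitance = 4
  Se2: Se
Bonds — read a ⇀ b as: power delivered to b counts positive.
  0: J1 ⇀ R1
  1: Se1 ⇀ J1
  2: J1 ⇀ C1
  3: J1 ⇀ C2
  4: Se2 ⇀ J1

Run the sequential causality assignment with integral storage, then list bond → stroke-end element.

#0 stroke at R1
#1 stroke at J1
#2 stroke at J1
#3 stroke at J1
#4 stroke at J1

b1 stroke→J1  (source Se1 imposes e)
b4 stroke→J1  (Se2: effort source, stroke at far end)
b2 stroke→J1  (C1: C, integral causality)
b3 stroke→J1  (C2: C, integral causality)
b0 stroke→R1  (closing 1-jn rule on J1)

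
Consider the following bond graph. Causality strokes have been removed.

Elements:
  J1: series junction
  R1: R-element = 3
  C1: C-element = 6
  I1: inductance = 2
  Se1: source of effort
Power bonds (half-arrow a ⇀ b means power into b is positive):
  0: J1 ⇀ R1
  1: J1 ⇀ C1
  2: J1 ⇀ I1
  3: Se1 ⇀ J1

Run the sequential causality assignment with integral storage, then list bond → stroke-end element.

bond 3 →J1  (source Se1 imposes e)
bond 1 →J1  (prefer integral on C1)
bond 2 →I1  (I1 integral (f out))
bond 0 →J1  (common-f at J1 fixed by 2)

bond 0 stroke at J1
bond 1 stroke at J1
bond 2 stroke at I1
bond 3 stroke at J1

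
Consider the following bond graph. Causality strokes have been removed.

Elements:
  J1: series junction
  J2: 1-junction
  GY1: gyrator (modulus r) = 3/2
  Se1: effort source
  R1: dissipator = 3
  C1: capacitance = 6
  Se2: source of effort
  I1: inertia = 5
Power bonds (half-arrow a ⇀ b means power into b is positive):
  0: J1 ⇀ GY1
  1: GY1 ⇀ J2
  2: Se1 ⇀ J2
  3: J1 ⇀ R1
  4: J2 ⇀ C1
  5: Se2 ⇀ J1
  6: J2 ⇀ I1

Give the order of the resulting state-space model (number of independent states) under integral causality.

2  (C1, I1 all integral)

bond 2 →J2  (source Se1 imposes e)
bond 5 →J1  (source Se2 imposes e)
bond 4 →J2  (prefer integral on C1)
bond 6 →I1  (I1: I, integral causality)
bond 1 →J2  (1-jn J2 has f-setter on 6)
bond 0 →J1  (GY GY1: same side as bond 1)
bond 3 →R1  (closing 1-jn rule on J1)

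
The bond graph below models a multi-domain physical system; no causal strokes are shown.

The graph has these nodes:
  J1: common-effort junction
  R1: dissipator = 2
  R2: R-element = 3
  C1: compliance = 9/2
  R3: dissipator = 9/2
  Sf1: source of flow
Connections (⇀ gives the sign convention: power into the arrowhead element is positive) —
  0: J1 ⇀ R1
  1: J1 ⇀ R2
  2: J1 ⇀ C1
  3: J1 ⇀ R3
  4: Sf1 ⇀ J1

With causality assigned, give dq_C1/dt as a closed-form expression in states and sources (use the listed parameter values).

bond 4 →Sf1  (Sf1 fixes flow; stroke at Sf1)
bond 2 →J1  (C1 outputs effort q/C1)
bond 0 →R1  (common-e at J1 fixed by 2)
bond 1 →R2  (J1: bond 2 brought effort, rest push out)
bond 3 →R3  (0-jn J1 has e-setter on 2)

dq_C1/dt = F_Sf1 - 19*q_C1/81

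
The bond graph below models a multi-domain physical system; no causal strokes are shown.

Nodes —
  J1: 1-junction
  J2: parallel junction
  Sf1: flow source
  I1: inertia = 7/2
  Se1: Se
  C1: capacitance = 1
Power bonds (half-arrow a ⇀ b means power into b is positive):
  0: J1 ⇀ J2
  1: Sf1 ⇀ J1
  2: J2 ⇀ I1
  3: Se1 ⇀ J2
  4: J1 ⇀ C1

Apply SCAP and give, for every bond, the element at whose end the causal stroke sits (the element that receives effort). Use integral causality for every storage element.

#1 |Sf1  (source Sf1 imposes f)
#3 |J2  (source Se1 imposes e)
#0 |J1  (J1: bond 1 brought flow, rest push out)
#4 |J1  (common-f at J1 fixed by 1)
#2 |I1  (0-jn J2 has e-setter on 3)

b0 stroke at J1
b1 stroke at Sf1
b2 stroke at I1
b3 stroke at J2
b4 stroke at J1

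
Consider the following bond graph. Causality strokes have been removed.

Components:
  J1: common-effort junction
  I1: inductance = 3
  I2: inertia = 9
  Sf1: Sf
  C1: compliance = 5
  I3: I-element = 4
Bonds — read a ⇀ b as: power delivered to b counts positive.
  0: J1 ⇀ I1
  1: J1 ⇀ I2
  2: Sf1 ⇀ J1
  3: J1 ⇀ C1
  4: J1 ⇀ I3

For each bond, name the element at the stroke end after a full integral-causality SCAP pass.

b0 stroke at I1
b1 stroke at I2
b2 stroke at Sf1
b3 stroke at J1
b4 stroke at I3

β2 stroke at Sf1  (Sf1 (Sf) sets flow on bond)
β0 stroke at I1  (I1: I, integral causality)
β1 stroke at I2  (I2: I, integral causality)
β3 stroke at J1  (C1 outputs effort q/C1)
β4 stroke at I3  (J1: bond 3 brought effort, rest push out)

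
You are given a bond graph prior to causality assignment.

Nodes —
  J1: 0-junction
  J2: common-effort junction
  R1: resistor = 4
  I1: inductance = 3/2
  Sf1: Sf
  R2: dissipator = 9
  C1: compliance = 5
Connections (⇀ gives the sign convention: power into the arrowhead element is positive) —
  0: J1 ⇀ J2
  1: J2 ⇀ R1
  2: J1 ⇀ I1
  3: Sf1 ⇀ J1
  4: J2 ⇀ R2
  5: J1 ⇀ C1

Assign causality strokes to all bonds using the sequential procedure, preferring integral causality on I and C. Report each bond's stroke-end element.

b3 |Sf1  (Sf1 (Sf) sets flow on bond)
b2 |I1  (I1 integral (f out))
b5 |J1  (C1 integral (e out))
b0 |J2  (J1: bond 5 brought effort, rest push out)
b1 |R1  (J2 effort already set via bond 0)
b4 |R2  (common-e at J2 fixed by 0)

β0 →J2
β1 →R1
β2 →I1
β3 →Sf1
β4 →R2
β5 →J1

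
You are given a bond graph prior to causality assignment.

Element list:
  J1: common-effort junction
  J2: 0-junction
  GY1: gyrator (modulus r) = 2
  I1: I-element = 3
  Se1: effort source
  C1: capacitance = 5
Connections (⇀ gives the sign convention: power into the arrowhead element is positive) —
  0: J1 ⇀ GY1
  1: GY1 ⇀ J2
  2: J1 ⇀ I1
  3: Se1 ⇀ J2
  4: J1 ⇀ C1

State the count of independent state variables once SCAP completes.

2  (C1, I1 all integral)

bond 3 |J2  (Se1 fixes effort; stroke away)
bond 1 |GY1  (J2 effort already set via bond 3)
bond 0 |GY1  (GY GY1: same side as bond 1)
bond 2 |I1  (I1 outputs flow p/I1)
bond 4 |J1  (J1: last free bond brings effort in)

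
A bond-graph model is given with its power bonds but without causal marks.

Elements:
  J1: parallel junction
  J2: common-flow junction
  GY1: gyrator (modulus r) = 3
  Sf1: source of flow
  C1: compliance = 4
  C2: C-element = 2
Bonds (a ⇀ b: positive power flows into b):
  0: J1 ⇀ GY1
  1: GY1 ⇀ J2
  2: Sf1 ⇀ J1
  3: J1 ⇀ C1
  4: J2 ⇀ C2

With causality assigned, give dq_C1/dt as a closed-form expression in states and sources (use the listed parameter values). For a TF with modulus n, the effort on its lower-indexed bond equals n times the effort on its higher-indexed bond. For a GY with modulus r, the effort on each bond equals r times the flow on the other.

dq_C1/dt = F_Sf1 - q_C2/6

#2 stroke at Sf1  (Sf1: flow source, stroke at near end)
#3 stroke at J1  (C1: C, integral causality)
#0 stroke at GY1  (common-e at J1 fixed by 3)
#1 stroke at GY1  (GY GY1: same side as bond 0)
#4 stroke at J2  (1-jn J2 has f-setter on 1)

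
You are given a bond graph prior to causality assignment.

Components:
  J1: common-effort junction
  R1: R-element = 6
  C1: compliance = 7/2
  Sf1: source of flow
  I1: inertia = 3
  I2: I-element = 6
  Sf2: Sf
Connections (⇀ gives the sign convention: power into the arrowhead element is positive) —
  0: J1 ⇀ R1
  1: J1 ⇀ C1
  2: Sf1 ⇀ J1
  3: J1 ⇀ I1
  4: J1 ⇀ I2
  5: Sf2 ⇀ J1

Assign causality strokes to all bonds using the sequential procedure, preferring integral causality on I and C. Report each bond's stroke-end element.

bond 0 stroke at R1
bond 1 stroke at J1
bond 2 stroke at Sf1
bond 3 stroke at I1
bond 4 stroke at I2
bond 5 stroke at Sf2

β2 →Sf1  (Sf1 fixes flow; stroke at Sf1)
β5 →Sf2  (source Sf2 imposes f)
β1 →J1  (prefer integral on C1)
β0 →R1  (common-e at J1 fixed by 1)
β3 →I1  (J1 effort already set via bond 1)
β4 →I2  (J1: bond 1 brought effort, rest push out)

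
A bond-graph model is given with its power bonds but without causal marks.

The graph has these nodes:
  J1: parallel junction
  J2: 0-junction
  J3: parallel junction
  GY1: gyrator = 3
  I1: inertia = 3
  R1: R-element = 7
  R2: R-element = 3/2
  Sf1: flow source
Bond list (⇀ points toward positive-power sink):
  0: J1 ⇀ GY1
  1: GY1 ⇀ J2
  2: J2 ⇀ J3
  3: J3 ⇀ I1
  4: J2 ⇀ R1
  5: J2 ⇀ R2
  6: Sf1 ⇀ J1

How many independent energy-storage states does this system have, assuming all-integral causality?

1  (I1 all integral)

bond 6 stroke at Sf1  (Sf1 (Sf) sets flow on bond)
bond 0 stroke at J1  (J1 needs exactly one e-in)
bond 1 stroke at J2  (GY1: gyrator matches bond 0)
bond 2 stroke at J3  (J2 effort already set via bond 1)
bond 4 stroke at R1  (0-jn J2 has e-setter on 1)
bond 5 stroke at R2  (J2 effort already set via bond 1)
bond 3 stroke at I1  (0-jn J3 has e-setter on 2)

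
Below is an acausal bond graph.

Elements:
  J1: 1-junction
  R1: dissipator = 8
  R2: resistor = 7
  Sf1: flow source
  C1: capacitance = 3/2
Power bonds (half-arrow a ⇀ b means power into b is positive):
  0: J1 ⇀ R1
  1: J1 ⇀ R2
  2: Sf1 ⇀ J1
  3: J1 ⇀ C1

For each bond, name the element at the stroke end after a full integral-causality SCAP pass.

bond 0 stroke→J1
bond 1 stroke→J1
bond 2 stroke→Sf1
bond 3 stroke→J1

β2 stroke at Sf1  (Sf1: flow source, stroke at near end)
β0 stroke at J1  (J1 flow already set via bond 2)
β1 stroke at J1  (common-f at J1 fixed by 2)
β3 stroke at J1  (J1 flow already set via bond 2)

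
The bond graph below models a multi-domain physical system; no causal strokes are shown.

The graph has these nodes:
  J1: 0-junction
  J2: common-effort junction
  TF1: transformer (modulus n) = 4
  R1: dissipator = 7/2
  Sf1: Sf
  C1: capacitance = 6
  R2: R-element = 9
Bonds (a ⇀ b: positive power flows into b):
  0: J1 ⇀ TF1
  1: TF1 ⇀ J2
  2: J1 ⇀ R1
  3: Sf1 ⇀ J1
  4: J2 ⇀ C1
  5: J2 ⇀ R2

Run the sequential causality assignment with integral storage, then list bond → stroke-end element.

#3 |Sf1  (Sf1 fixes flow; stroke at Sf1)
#4 |J2  (prefer integral on C1)
#1 |TF1  (J2: bond 4 brought effort, rest push out)
#5 |R2  (J2 effort already set via bond 4)
#0 |J1  (TF1: transformer flips bond 1)
#2 |R1  (0-jn J1 has e-setter on 0)

bond 0 →J1
bond 1 →TF1
bond 2 →R1
bond 3 →Sf1
bond 4 →J2
bond 5 →R2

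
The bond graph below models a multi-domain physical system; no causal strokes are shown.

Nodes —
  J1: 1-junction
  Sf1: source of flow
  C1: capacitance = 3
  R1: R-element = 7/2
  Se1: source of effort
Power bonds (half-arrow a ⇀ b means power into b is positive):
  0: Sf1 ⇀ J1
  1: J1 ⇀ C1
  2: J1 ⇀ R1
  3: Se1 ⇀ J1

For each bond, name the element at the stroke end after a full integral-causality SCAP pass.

b0 →Sf1
b1 →J1
b2 →J1
b3 →J1

#0 stroke at Sf1  (source Sf1 imposes f)
#3 stroke at J1  (Se1 (Se) sets effort on bond)
#1 stroke at J1  (J1: bond 0 brought flow, rest push out)
#2 stroke at J1  (1-jn J1 has f-setter on 0)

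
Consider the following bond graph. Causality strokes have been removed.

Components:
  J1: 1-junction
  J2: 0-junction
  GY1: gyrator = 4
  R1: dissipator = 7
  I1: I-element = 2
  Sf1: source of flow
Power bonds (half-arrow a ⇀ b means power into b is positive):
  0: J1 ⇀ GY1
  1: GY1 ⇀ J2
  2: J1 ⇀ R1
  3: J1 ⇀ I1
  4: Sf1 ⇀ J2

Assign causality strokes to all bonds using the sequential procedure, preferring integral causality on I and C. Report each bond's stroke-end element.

b0 |J1
b1 |J2
b2 |J1
b3 |I1
b4 |Sf1

#4 stroke→Sf1  (Sf1: flow source, stroke at near end)
#1 stroke→J2  (closing 0-jn rule on J2)
#0 stroke→J1  (through GY1, causality inverts; strokes same side of GY1)
#3 stroke→I1  (prefer integral on I1)
#2 stroke→J1  (1-jn J1 has f-setter on 3)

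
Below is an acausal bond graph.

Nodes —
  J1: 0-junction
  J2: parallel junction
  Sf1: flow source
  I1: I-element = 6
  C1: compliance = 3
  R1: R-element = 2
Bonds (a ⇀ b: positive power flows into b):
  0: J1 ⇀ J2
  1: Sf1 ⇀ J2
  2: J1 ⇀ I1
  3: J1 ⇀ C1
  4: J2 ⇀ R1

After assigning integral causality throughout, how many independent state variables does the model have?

bond 1 stroke at Sf1  (source Sf1 imposes f)
bond 2 stroke at I1  (I1 integral (f out))
bond 3 stroke at J1  (C1 outputs effort q/C1)
bond 0 stroke at J2  (common-e at J1 fixed by 3)
bond 4 stroke at R1  (J2 effort already set via bond 0)

2  (C1, I1 all integral)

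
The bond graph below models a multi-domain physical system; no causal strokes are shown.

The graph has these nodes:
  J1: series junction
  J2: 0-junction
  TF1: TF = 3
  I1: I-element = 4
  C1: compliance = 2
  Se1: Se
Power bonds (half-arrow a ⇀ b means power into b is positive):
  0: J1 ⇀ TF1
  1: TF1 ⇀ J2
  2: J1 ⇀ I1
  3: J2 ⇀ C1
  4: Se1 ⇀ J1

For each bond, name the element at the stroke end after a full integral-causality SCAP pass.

#0 stroke at J1
#1 stroke at TF1
#2 stroke at I1
#3 stroke at J2
#4 stroke at J1

b4 stroke→J1  (Se1 (Se) sets effort on bond)
b2 stroke→I1  (I1: I, integral causality)
b0 stroke→J1  (J1 flow already set via bond 2)
b1 stroke→TF1  (TF TF1: opposite of bond 0)
b3 stroke→J2  (only one effort-in slot at J2)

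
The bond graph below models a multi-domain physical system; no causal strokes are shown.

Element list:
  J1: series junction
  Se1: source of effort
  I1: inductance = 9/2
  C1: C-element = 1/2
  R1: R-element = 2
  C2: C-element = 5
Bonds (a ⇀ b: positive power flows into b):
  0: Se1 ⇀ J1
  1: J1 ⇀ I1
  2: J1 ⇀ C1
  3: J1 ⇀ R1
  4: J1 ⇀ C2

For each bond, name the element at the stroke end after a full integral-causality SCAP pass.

#0 stroke at J1  (source Se1 imposes e)
#1 stroke at I1  (I1 integral (f out))
#2 stroke at J1  (common-f at J1 fixed by 1)
#3 stroke at J1  (J1: bond 1 brought flow, rest push out)
#4 stroke at J1  (J1: bond 1 brought flow, rest push out)

#0 |J1
#1 |I1
#2 |J1
#3 |J1
#4 |J1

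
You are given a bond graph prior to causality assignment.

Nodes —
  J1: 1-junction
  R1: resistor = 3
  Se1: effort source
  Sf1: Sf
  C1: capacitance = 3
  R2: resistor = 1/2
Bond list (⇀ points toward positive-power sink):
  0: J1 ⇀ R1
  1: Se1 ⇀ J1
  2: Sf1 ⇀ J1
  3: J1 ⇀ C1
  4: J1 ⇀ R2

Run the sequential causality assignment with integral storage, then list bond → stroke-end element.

bond 1 →J1  (Se1 fixes effort; stroke away)
bond 2 →Sf1  (source Sf1 imposes f)
bond 0 →J1  (common-f at J1 fixed by 2)
bond 3 →J1  (J1: bond 2 brought flow, rest push out)
bond 4 →J1  (1-jn J1 has f-setter on 2)

bond 0 stroke at J1
bond 1 stroke at J1
bond 2 stroke at Sf1
bond 3 stroke at J1
bond 4 stroke at J1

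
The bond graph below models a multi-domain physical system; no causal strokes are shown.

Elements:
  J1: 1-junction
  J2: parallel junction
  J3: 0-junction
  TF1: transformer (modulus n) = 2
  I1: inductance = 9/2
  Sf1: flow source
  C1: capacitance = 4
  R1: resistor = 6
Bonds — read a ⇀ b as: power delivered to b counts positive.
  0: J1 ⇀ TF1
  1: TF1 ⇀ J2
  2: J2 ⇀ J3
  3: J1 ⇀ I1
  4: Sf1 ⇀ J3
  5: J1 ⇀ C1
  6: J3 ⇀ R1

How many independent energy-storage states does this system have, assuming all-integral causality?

2  (C1, I1 all integral)

bond 4 →Sf1  (Sf1 fixes flow; stroke at Sf1)
bond 3 →I1  (I1 outputs flow p/I1)
bond 0 →J1  (J1 flow already set via bond 3)
bond 5 →J1  (J1: bond 3 brought flow, rest push out)
bond 1 →TF1  (through TF1, causality passes straight; one stroke at TF1)
bond 2 →J2  (only one effort-in slot at J2)
bond 6 →J3  (closing 0-jn rule on J3)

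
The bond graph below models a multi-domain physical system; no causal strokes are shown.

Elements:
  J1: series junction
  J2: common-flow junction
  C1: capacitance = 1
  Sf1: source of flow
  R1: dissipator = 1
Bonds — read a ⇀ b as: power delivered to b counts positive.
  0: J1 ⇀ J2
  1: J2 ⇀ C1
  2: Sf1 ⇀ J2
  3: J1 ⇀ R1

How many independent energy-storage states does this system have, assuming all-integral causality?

1  (C1 all integral)

β2 stroke→Sf1  (Sf1: flow source, stroke at near end)
β0 stroke→J2  (J2: bond 2 brought flow, rest push out)
β1 stroke→J2  (J2 flow already set via bond 2)
β3 stroke→J1  (1-jn J1 has f-setter on 0)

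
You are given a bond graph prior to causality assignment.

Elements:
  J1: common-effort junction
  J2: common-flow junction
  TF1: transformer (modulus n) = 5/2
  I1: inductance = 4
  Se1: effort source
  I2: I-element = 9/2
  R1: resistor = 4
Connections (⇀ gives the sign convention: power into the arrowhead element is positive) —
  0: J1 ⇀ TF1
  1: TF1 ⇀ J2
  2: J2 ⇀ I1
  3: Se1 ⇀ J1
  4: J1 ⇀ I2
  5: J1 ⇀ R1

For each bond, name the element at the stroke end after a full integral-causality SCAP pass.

b3 |J1  (Se1: effort source, stroke at far end)
b0 |TF1  (J1 effort already set via bond 3)
b4 |I2  (J1 effort already set via bond 3)
b5 |R1  (J1 effort already set via bond 3)
b1 |J2  (through TF1, causality passes straight; one stroke at TF1)
b2 |I1  (only one flow-in slot at J2)

#0 stroke at TF1
#1 stroke at J2
#2 stroke at I1
#3 stroke at J1
#4 stroke at I2
#5 stroke at R1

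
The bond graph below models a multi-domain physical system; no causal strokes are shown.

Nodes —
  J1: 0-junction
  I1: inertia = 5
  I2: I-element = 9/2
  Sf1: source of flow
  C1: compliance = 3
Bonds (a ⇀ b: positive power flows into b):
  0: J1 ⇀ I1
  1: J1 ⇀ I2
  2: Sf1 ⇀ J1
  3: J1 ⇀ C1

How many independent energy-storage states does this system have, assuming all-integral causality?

3  (C1, I1, I2 all integral)

bond 2 stroke→Sf1  (source Sf1 imposes f)
bond 0 stroke→I1  (prefer integral on I1)
bond 1 stroke→I2  (I2: I, integral causality)
bond 3 stroke→J1  (only one effort-in slot at J1)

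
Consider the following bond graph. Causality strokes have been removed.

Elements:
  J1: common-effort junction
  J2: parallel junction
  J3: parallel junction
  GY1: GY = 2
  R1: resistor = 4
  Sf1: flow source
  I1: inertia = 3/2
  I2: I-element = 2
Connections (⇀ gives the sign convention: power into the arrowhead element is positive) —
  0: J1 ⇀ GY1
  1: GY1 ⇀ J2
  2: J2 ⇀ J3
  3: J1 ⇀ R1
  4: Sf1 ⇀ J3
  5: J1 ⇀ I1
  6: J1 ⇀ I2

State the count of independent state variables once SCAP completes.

2  (I1, I2 all integral)

bond 4 →Sf1  (Sf1 fixes flow; stroke at Sf1)
bond 2 →J3  (only one effort-in slot at J3)
bond 1 →J2  (only one effort-in slot at J2)
bond 0 →J1  (GY1: gyrator matches bond 1)
bond 3 →R1  (0-jn J1 has e-setter on 0)
bond 5 →I1  (J1 effort already set via bond 0)
bond 6 →I2  (J1 effort already set via bond 0)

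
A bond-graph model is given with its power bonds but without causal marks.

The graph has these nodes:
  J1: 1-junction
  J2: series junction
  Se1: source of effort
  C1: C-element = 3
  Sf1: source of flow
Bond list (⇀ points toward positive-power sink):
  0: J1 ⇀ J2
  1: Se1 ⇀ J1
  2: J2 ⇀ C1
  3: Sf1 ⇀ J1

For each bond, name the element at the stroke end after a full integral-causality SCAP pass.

b0 stroke→J1
b1 stroke→J1
b2 stroke→J2
b3 stroke→Sf1

b1 |J1  (Se1 fixes effort; stroke away)
b3 |Sf1  (Sf1 fixes flow; stroke at Sf1)
b0 |J1  (common-f at J1 fixed by 3)
b2 |J2  (1-jn J2 has f-setter on 0)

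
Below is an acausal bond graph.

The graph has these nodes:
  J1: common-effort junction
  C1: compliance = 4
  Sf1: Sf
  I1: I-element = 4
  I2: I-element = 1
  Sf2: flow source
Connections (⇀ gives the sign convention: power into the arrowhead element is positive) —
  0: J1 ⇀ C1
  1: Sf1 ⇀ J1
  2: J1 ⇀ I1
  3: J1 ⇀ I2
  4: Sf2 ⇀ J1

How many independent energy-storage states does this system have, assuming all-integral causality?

b1 |Sf1  (Sf1: flow source, stroke at near end)
b4 |Sf2  (Sf2 fixes flow; stroke at Sf2)
b0 |J1  (C1: C, integral causality)
b2 |I1  (0-jn J1 has e-setter on 0)
b3 |I2  (J1: bond 0 brought effort, rest push out)

3  (C1, I1, I2 all integral)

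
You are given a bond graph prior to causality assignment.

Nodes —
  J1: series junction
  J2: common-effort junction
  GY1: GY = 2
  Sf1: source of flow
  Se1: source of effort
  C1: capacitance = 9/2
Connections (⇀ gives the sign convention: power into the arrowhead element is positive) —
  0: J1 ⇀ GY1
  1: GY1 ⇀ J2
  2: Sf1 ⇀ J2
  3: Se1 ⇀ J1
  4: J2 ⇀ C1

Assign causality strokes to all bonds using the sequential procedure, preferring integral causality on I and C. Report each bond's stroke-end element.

b2 stroke→Sf1  (Sf1: flow source, stroke at near end)
b3 stroke→J1  (Se1: effort source, stroke at far end)
b0 stroke→GY1  (only one flow-in slot at J1)
b1 stroke→GY1  (GY1 both-in/both-out from 0)
b4 stroke→J2  (J2 needs exactly one e-in)

bond 0 stroke→GY1
bond 1 stroke→GY1
bond 2 stroke→Sf1
bond 3 stroke→J1
bond 4 stroke→J2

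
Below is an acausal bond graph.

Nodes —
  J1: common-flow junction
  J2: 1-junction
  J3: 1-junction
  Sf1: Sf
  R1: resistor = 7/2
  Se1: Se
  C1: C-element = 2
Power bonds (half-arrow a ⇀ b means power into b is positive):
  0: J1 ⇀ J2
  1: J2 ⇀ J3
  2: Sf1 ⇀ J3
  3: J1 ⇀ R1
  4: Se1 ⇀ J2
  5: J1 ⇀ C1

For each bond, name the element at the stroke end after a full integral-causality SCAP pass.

#0 →J2
#1 →J3
#2 →Sf1
#3 →J1
#4 →J2
#5 →J1

bond 2 |Sf1  (Sf1 (Sf) sets flow on bond)
bond 4 |J2  (Se1 fixes effort; stroke away)
bond 1 |J3  (J3 flow already set via bond 2)
bond 0 |J2  (J2 flow already set via bond 1)
bond 3 |J1  (1-jn J1 has f-setter on 0)
bond 5 |J1  (J1 flow already set via bond 0)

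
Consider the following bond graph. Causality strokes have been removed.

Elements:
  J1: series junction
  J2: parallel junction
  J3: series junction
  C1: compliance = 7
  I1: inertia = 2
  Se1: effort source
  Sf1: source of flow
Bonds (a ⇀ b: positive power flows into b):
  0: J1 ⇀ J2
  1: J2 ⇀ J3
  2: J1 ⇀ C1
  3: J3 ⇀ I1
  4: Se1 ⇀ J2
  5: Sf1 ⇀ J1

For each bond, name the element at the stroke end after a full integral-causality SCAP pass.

b4 stroke at J2  (Se1: effort source, stroke at far end)
b5 stroke at Sf1  (Sf1: flow source, stroke at near end)
b0 stroke at J1  (common-f at J1 fixed by 5)
b2 stroke at J1  (J1: bond 5 brought flow, rest push out)
b1 stroke at J3  (common-e at J2 fixed by 4)
b3 stroke at I1  (only one flow-in slot at J3)

b0 stroke at J1
b1 stroke at J3
b2 stroke at J1
b3 stroke at I1
b4 stroke at J2
b5 stroke at Sf1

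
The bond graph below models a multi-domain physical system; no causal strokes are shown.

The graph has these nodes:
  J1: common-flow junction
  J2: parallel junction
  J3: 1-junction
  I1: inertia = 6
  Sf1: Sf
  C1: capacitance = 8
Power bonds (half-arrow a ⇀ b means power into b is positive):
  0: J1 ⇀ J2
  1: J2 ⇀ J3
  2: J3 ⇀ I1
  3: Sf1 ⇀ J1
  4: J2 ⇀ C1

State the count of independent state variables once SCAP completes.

#3 stroke→Sf1  (Sf1: flow source, stroke at near end)
#0 stroke→J1  (J1 flow already set via bond 3)
#2 stroke→I1  (I1: I, integral causality)
#1 stroke→J3  (J3: bond 2 brought flow, rest push out)
#4 stroke→J2  (J2 needs exactly one e-in)

2  (C1, I1 all integral)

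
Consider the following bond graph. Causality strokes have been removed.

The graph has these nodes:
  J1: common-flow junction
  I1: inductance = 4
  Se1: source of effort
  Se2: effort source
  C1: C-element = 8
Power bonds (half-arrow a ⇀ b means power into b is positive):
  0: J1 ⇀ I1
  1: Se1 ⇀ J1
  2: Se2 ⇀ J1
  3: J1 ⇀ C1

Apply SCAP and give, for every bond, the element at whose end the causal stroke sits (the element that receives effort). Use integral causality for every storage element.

bond 0 stroke at I1
bond 1 stroke at J1
bond 2 stroke at J1
bond 3 stroke at J1

bond 1 stroke→J1  (Se1 (Se) sets effort on bond)
bond 2 stroke→J1  (source Se2 imposes e)
bond 0 stroke→I1  (I1 outputs flow p/I1)
bond 3 stroke→J1  (J1: bond 0 brought flow, rest push out)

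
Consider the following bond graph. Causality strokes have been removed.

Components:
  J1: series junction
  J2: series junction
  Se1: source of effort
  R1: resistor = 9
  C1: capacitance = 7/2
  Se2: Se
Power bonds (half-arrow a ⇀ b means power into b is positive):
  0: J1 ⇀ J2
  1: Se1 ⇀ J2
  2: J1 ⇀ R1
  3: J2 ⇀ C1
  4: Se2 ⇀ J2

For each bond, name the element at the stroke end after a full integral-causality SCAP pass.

b0 |J1
b1 |J2
b2 |R1
b3 |J2
b4 |J2

β1 |J2  (source Se1 imposes e)
β4 |J2  (Se2 (Se) sets effort on bond)
β3 |J2  (prefer integral on C1)
β0 |J1  (closing 1-jn rule on J2)
β2 |R1  (J1: last free bond brings flow in)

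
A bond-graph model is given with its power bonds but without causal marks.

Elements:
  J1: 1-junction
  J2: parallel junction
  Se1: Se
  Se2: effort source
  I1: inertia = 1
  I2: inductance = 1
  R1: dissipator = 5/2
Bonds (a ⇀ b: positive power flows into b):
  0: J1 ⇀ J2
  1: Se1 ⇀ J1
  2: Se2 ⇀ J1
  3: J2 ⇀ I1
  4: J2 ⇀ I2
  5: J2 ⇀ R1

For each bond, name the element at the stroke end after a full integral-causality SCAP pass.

β0 stroke at J2
β1 stroke at J1
β2 stroke at J1
β3 stroke at I1
β4 stroke at I2
β5 stroke at R1

bond 1 →J1  (Se1 (Se) sets effort on bond)
bond 2 →J1  (Se2 fixes effort; stroke away)
bond 0 →J2  (J1 needs exactly one f-in)
bond 3 →I1  (J2: bond 0 brought effort, rest push out)
bond 4 →I2  (J2: bond 0 brought effort, rest push out)
bond 5 →R1  (J2: bond 0 brought effort, rest push out)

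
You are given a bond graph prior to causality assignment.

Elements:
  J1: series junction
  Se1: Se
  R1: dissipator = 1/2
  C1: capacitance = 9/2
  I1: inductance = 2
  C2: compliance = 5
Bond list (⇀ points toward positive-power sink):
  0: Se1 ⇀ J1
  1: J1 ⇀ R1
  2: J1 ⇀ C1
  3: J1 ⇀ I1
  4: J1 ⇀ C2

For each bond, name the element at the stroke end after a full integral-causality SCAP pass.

b0 stroke→J1
b1 stroke→J1
b2 stroke→J1
b3 stroke→I1
b4 stroke→J1

b0 |J1  (Se1 (Se) sets effort on bond)
b2 |J1  (prefer integral on C1)
b3 |I1  (prefer integral on I1)
b1 |J1  (1-jn J1 has f-setter on 3)
b4 |J1  (common-f at J1 fixed by 3)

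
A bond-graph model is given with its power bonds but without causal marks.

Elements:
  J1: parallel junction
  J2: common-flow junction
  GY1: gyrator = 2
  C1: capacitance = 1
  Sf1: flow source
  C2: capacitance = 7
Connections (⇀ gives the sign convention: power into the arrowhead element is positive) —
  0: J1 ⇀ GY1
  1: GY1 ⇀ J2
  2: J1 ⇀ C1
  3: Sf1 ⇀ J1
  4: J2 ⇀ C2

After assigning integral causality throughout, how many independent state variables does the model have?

2  (C1, C2 all integral)

#3 |Sf1  (Sf1 fixes flow; stroke at Sf1)
#2 |J1  (C1 integral (e out))
#0 |GY1  (J1 effort already set via bond 2)
#1 |GY1  (GY1: gyrator matches bond 0)
#4 |J2  (J2 flow already set via bond 1)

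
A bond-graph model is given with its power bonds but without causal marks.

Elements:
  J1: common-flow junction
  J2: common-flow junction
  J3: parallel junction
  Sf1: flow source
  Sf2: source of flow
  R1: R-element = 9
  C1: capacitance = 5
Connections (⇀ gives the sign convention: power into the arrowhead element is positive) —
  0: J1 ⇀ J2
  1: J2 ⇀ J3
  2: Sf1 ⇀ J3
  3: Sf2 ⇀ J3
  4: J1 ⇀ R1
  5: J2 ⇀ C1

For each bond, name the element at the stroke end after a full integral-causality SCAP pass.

β0 →J2
β1 →J3
β2 →Sf1
β3 →Sf2
β4 →J1
β5 →J2

bond 2 →Sf1  (Sf1: flow source, stroke at near end)
bond 3 →Sf2  (Sf2 fixes flow; stroke at Sf2)
bond 1 →J3  (only one effort-in slot at J3)
bond 0 →J2  (1-jn J2 has f-setter on 1)
bond 5 →J2  (J2 flow already set via bond 1)
bond 4 →J1  (1-jn J1 has f-setter on 0)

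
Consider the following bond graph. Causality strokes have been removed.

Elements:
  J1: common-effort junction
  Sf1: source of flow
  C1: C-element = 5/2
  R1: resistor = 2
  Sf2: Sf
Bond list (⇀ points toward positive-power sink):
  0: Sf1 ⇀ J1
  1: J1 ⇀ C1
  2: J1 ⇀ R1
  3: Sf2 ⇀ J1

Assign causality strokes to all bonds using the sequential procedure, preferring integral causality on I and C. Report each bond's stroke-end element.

bond 0 stroke at Sf1
bond 1 stroke at J1
bond 2 stroke at R1
bond 3 stroke at Sf2

bond 0 stroke at Sf1  (Sf1 fixes flow; stroke at Sf1)
bond 3 stroke at Sf2  (source Sf2 imposes f)
bond 1 stroke at J1  (prefer integral on C1)
bond 2 stroke at R1  (J1 effort already set via bond 1)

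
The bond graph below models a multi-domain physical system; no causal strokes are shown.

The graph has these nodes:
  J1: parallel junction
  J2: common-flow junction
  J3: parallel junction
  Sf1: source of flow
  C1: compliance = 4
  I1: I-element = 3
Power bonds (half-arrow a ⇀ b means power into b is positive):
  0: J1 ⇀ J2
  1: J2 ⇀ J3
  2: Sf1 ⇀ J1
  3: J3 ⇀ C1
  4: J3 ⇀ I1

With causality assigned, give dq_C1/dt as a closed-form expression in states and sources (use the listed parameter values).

bond 2 |Sf1  (Sf1 fixes flow; stroke at Sf1)
bond 0 |J1  (closing 0-jn rule on J1)
bond 1 |J2  (common-f at J2 fixed by 0)
bond 3 |J3  (C1: C, integral causality)
bond 4 |I1  (common-e at J3 fixed by 3)

dq_C1/dt = F_Sf1 - p_I1/3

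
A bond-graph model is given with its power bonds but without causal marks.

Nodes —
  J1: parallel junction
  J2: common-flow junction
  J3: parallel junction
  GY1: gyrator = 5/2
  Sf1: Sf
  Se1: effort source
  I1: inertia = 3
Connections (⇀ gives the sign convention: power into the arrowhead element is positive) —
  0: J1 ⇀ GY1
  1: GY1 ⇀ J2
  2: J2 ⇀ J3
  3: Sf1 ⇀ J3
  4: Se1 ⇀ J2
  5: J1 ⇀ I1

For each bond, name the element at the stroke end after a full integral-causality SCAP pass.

b3 stroke at Sf1  (Sf1 (Sf) sets flow on bond)
b4 stroke at J2  (Se1 fixes effort; stroke away)
b2 stroke at J3  (J3 needs exactly one e-in)
b1 stroke at J2  (common-f at J2 fixed by 2)
b0 stroke at J1  (through GY1, causality inverts; strokes same side of GY1)
b5 stroke at I1  (0-jn J1 has e-setter on 0)

bond 0 stroke→J1
bond 1 stroke→J2
bond 2 stroke→J3
bond 3 stroke→Sf1
bond 4 stroke→J2
bond 5 stroke→I1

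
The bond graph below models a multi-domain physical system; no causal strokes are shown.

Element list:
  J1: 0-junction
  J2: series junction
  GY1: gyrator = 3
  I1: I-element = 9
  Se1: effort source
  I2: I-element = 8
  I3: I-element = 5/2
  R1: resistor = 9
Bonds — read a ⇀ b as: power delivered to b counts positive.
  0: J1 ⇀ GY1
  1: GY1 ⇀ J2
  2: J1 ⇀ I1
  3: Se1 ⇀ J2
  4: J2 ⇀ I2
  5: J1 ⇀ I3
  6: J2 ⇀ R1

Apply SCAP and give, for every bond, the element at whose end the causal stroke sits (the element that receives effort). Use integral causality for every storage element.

bond 3 →J2  (source Se1 imposes e)
bond 2 →I1  (prefer integral on I1)
bond 4 →I2  (I2 integral (f out))
bond 1 →J2  (J2: bond 4 brought flow, rest push out)
bond 6 →J2  (J2 flow already set via bond 4)
bond 0 →J1  (GY1: gyrator matches bond 1)
bond 5 →I3  (J1 effort already set via bond 0)

b0 stroke→J1
b1 stroke→J2
b2 stroke→I1
b3 stroke→J2
b4 stroke→I2
b5 stroke→I3
b6 stroke→J2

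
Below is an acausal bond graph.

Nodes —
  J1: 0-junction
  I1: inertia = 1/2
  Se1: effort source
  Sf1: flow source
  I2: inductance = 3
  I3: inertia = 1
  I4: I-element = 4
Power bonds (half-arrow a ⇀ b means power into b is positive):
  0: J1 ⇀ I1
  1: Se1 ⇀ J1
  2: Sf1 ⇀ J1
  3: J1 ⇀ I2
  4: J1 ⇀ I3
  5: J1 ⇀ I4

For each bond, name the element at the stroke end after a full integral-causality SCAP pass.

b1 |J1  (Se1 fixes effort; stroke away)
b2 |Sf1  (Sf1 fixes flow; stroke at Sf1)
b0 |I1  (0-jn J1 has e-setter on 1)
b3 |I2  (0-jn J1 has e-setter on 1)
b4 |I3  (common-e at J1 fixed by 1)
b5 |I4  (J1 effort already set via bond 1)

#0 stroke at I1
#1 stroke at J1
#2 stroke at Sf1
#3 stroke at I2
#4 stroke at I3
#5 stroke at I4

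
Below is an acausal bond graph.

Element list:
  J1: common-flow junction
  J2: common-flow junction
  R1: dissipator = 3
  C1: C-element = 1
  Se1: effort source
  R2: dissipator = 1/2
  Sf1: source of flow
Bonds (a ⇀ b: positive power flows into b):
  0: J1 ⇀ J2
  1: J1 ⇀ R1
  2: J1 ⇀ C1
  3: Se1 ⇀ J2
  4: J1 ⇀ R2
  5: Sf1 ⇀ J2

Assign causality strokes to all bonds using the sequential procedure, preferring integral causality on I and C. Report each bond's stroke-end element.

bond 0 |J2
bond 1 |J1
bond 2 |J1
bond 3 |J2
bond 4 |J1
bond 5 |Sf1

β3 →J2  (Se1: effort source, stroke at far end)
β5 →Sf1  (source Sf1 imposes f)
β0 →J2  (J2 flow already set via bond 5)
β1 →J1  (common-f at J1 fixed by 0)
β2 →J1  (1-jn J1 has f-setter on 0)
β4 →J1  (J1: bond 0 brought flow, rest push out)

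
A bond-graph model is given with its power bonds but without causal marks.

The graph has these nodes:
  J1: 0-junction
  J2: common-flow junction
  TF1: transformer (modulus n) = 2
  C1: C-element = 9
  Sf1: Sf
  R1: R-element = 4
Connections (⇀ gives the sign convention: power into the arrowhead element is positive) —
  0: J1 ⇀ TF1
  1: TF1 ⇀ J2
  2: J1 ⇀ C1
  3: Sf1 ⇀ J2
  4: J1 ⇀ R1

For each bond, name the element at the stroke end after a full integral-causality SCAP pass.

#3 →Sf1  (Sf1: flow source, stroke at near end)
#1 →J2  (J2: bond 3 brought flow, rest push out)
#0 →TF1  (through TF1, causality passes straight; one stroke at TF1)
#2 →J1  (C1 integral (e out))
#4 →R1  (common-e at J1 fixed by 2)

b0 |TF1
b1 |J2
b2 |J1
b3 |Sf1
b4 |R1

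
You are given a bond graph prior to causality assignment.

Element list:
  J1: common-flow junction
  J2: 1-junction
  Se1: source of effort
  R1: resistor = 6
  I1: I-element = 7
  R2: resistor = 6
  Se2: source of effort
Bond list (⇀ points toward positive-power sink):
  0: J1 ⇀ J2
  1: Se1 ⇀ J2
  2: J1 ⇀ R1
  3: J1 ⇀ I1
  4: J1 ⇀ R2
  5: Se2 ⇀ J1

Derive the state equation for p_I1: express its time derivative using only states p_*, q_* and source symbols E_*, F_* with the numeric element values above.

dp_I1/dt = E_Se1 + E_Se2 - 12*p_I1/7

β1 |J2  (Se1: effort source, stroke at far end)
β5 |J1  (Se2 (Se) sets effort on bond)
β0 |J1  (closing 1-jn rule on J2)
β3 |I1  (I1: I, integral causality)
β2 |J1  (J1 flow already set via bond 3)
β4 |J1  (J1: bond 3 brought flow, rest push out)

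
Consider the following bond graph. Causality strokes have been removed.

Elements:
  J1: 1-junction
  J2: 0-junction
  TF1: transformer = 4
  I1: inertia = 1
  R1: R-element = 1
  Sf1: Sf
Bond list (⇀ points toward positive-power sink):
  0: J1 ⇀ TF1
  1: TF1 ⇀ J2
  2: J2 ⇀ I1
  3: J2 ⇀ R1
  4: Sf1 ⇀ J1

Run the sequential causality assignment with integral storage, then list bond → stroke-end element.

#0 |J1
#1 |TF1
#2 |I1
#3 |J2
#4 |Sf1

#4 stroke→Sf1  (Sf1 (Sf) sets flow on bond)
#0 stroke→J1  (J1 flow already set via bond 4)
#1 stroke→TF1  (through TF1, causality passes straight; one stroke at TF1)
#2 stroke→I1  (I1: I, integral causality)
#3 stroke→J2  (only one effort-in slot at J2)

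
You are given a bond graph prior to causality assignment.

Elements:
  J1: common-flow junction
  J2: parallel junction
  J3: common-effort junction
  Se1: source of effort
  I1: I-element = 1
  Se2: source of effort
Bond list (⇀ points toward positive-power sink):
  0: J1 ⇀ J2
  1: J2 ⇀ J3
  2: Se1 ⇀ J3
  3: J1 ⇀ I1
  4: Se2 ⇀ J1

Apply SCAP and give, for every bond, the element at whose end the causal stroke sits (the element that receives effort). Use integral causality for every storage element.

bond 2 stroke→J3  (Se1 fixes effort; stroke away)
bond 4 stroke→J1  (Se2 fixes effort; stroke away)
bond 1 stroke→J2  (common-e at J3 fixed by 2)
bond 0 stroke→J1  (J2 effort already set via bond 1)
bond 3 stroke→I1  (closing 1-jn rule on J1)

b0 |J1
b1 |J2
b2 |J3
b3 |I1
b4 |J1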